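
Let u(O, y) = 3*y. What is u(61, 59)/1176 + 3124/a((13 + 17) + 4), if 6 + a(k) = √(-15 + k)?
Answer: -7346645/6664 - 3124*√19/17 ≈ -1903.4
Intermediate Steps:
a(k) = -6 + √(-15 + k)
u(61, 59)/1176 + 3124/a((13 + 17) + 4) = (3*59)/1176 + 3124/(-6 + √(-15 + ((13 + 17) + 4))) = 177*(1/1176) + 3124/(-6 + √(-15 + (30 + 4))) = 59/392 + 3124/(-6 + √(-15 + 34)) = 59/392 + 3124/(-6 + √19)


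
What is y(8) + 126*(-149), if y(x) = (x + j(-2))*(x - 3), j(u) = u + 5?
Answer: -18719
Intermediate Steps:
j(u) = 5 + u
y(x) = (-3 + x)*(3 + x) (y(x) = (x + (5 - 2))*(x - 3) = (x + 3)*(-3 + x) = (3 + x)*(-3 + x) = (-3 + x)*(3 + x))
y(8) + 126*(-149) = (-9 + 8²) + 126*(-149) = (-9 + 64) - 18774 = 55 - 18774 = -18719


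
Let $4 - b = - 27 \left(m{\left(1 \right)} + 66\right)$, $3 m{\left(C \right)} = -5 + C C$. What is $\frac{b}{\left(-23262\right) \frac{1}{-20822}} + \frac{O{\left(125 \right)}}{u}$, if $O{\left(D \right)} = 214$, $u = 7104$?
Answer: $\frac{21572006839}{13771104} \approx 1566.5$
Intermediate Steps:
$m{\left(C \right)} = - \frac{5}{3} + \frac{C^{2}}{3}$ ($m{\left(C \right)} = \frac{-5 + C C}{3} = \frac{-5 + C^{2}}{3} = - \frac{5}{3} + \frac{C^{2}}{3}$)
$b = 1750$ ($b = 4 - - 27 \left(\left(- \frac{5}{3} + \frac{1^{2}}{3}\right) + 66\right) = 4 - - 27 \left(\left(- \frac{5}{3} + \frac{1}{3} \cdot 1\right) + 66\right) = 4 - - 27 \left(\left(- \frac{5}{3} + \frac{1}{3}\right) + 66\right) = 4 - - 27 \left(- \frac{4}{3} + 66\right) = 4 - \left(-27\right) \frac{194}{3} = 4 - -1746 = 4 + 1746 = 1750$)
$\frac{b}{\left(-23262\right) \frac{1}{-20822}} + \frac{O{\left(125 \right)}}{u} = \frac{1750}{\left(-23262\right) \frac{1}{-20822}} + \frac{214}{7104} = \frac{1750}{\left(-23262\right) \left(- \frac{1}{20822}\right)} + 214 \cdot \frac{1}{7104} = \frac{1750}{\frac{11631}{10411}} + \frac{107}{3552} = 1750 \cdot \frac{10411}{11631} + \frac{107}{3552} = \frac{18219250}{11631} + \frac{107}{3552} = \frac{21572006839}{13771104}$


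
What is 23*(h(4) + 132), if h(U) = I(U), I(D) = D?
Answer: 3128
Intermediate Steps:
h(U) = U
23*(h(4) + 132) = 23*(4 + 132) = 23*136 = 3128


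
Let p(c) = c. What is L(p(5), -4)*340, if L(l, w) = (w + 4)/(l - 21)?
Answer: 0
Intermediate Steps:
L(l, w) = (4 + w)/(-21 + l)
L(p(5), -4)*340 = ((4 - 4)/(-21 + 5))*340 = (0/(-16))*340 = -1/16*0*340 = 0*340 = 0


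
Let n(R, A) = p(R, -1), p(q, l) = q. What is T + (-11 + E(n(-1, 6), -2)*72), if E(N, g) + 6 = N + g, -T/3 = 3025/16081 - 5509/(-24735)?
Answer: -87538803459/132587845 ≈ -660.23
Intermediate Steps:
T = -163413604/132587845 (T = -3*(3025/16081 - 5509/(-24735)) = -3*(3025*(1/16081) - 5509*(-1/24735)) = -3*(3025/16081 + 5509/24735) = -3*163413604/397763535 = -163413604/132587845 ≈ -1.2325)
n(R, A) = R
E(N, g) = -6 + N + g (E(N, g) = -6 + (N + g) = -6 + N + g)
T + (-11 + E(n(-1, 6), -2)*72) = -163413604/132587845 + (-11 + (-6 - 1 - 2)*72) = -163413604/132587845 + (-11 - 9*72) = -163413604/132587845 + (-11 - 648) = -163413604/132587845 - 659 = -87538803459/132587845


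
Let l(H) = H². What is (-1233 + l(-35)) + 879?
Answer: 871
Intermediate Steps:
(-1233 + l(-35)) + 879 = (-1233 + (-35)²) + 879 = (-1233 + 1225) + 879 = -8 + 879 = 871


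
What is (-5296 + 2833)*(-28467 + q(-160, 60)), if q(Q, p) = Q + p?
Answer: 70360521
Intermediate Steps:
(-5296 + 2833)*(-28467 + q(-160, 60)) = (-5296 + 2833)*(-28467 + (-160 + 60)) = -2463*(-28467 - 100) = -2463*(-28567) = 70360521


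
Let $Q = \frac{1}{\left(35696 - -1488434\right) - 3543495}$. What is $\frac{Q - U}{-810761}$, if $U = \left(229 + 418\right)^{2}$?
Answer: $\frac{845324363286}{1637222386765} \approx 0.51632$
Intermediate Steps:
$Q = - \frac{1}{2019365}$ ($Q = \frac{1}{\left(35696 + 1488434\right) - 3543495} = \frac{1}{1524130 - 3543495} = \frac{1}{-2019365} = - \frac{1}{2019365} \approx -4.9521 \cdot 10^{-7}$)
$U = 418609$ ($U = 647^{2} = 418609$)
$\frac{Q - U}{-810761} = \frac{- \frac{1}{2019365} - 418609}{-810761} = \left(- \frac{1}{2019365} - 418609\right) \left(- \frac{1}{810761}\right) = \left(- \frac{845324363286}{2019365}\right) \left(- \frac{1}{810761}\right) = \frac{845324363286}{1637222386765}$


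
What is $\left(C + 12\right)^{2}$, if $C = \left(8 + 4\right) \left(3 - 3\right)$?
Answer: $144$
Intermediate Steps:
$C = 0$ ($C = 12 \cdot 0 = 0$)
$\left(C + 12\right)^{2} = \left(0 + 12\right)^{2} = 12^{2} = 144$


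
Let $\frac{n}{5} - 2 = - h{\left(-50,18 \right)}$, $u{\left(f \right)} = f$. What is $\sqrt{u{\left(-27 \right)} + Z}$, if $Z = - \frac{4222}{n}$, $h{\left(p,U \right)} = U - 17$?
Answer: $\frac{i \sqrt{21785}}{5} \approx 29.519 i$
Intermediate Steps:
$h{\left(p,U \right)} = -17 + U$ ($h{\left(p,U \right)} = U - 17 = -17 + U$)
$n = 5$ ($n = 10 + 5 \left(- (-17 + 18)\right) = 10 + 5 \left(\left(-1\right) 1\right) = 10 + 5 \left(-1\right) = 10 - 5 = 5$)
$Z = - \frac{4222}{5} \approx -844.4$
$\sqrt{u{\left(-27 \right)} + Z} = \sqrt{-27 - \frac{4222}{5}} = \sqrt{- \frac{4357}{5}} = \frac{i \sqrt{21785}}{5}$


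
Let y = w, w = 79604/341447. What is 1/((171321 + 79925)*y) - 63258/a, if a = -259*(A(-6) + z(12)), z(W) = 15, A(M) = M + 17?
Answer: 6951506056235/740006903608 ≈ 9.3938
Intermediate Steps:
A(M) = 17 + M
w = 79604/341447 (w = 79604*(1/341447) = 79604/341447 ≈ 0.23314)
y = 79604/341447 ≈ 0.23314
a = -6734 (a = -259*((17 - 6) + 15) = -259*(11 + 15) = -259*26 = -6734)
1/((171321 + 79925)*y) - 63258/a = 1/((171321 + 79925)*(79604/341447)) - 63258/(-6734) = (341447/79604)/251246 - 63258*(-1/6734) = (1/251246)*(341447/79604) + 2433/259 = 341447/20000186584 + 2433/259 = 6951506056235/740006903608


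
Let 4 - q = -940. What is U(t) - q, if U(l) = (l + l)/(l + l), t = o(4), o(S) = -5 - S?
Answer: -943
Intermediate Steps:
t = -9 (t = -5 - 1*4 = -5 - 4 = -9)
q = 944 (q = 4 - 1*(-940) = 4 + 940 = 944)
U(l) = 1 (U(l) = (2*l)/((2*l)) = (2*l)*(1/(2*l)) = 1)
U(t) - q = 1 - 1*944 = 1 - 944 = -943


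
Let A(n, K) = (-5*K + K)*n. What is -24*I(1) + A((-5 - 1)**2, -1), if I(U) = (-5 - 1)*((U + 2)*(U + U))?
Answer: 1008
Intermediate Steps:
A(n, K) = -4*K*n (A(n, K) = (-4*K)*n = -4*K*n)
I(U) = -12*U*(2 + U) (I(U) = -6*(2 + U)*2*U = -12*U*(2 + U))
-24*I(1) + A((-5 - 1)**2, -1) = -(-288)*(2 + 1) - 4*(-1)*(-5 - 1)**2 = -(-288)*3 - 4*(-1)*(-6)**2 = -24*(-36) - 4*(-1)*36 = 864 + 144 = 1008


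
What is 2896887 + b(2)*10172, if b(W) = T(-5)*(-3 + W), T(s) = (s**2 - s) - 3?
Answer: 2622243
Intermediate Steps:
T(s) = -3 + s**2 - s
b(W) = -81 + 27*W (b(W) = (-3 + (-5)**2 - 1*(-5))*(-3 + W) = (-3 + 25 + 5)*(-3 + W) = 27*(-3 + W) = -81 + 27*W)
2896887 + b(2)*10172 = 2896887 + (-81 + 27*2)*10172 = 2896887 + (-81 + 54)*10172 = 2896887 - 27*10172 = 2896887 - 274644 = 2622243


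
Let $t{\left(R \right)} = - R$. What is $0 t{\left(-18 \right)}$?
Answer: $0$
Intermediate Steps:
$0 t{\left(-18 \right)} = 0 \left(\left(-1\right) \left(-18\right)\right) = 0 \cdot 18 = 0$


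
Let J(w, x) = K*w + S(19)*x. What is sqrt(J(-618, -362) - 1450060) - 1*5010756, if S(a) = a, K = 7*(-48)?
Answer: -5010756 + 3*I*sqrt(138810) ≈ -5.0108e+6 + 1117.7*I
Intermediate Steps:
K = -336
J(w, x) = -336*w + 19*x
sqrt(J(-618, -362) - 1450060) - 1*5010756 = sqrt((-336*(-618) + 19*(-362)) - 1450060) - 1*5010756 = sqrt((207648 - 6878) - 1450060) - 5010756 = sqrt(200770 - 1450060) - 5010756 = sqrt(-1249290) - 5010756 = 3*I*sqrt(138810) - 5010756 = -5010756 + 3*I*sqrt(138810)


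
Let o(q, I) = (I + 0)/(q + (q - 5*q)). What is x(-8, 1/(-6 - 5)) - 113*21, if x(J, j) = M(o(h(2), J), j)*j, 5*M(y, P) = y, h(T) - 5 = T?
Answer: -2740823/1155 ≈ -2373.0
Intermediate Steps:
h(T) = 5 + T
o(q, I) = -I/(3*q) (o(q, I) = I/(q - 4*q) = I/((-3*q)) = I*(-1/(3*q)) = -I/(3*q))
M(y, P) = y/5
x(J, j) = -J*j/105 (x(J, j) = ((-J/(3*(5 + 2)))/5)*j = ((-1/3*J/7)/5)*j = ((-1/3*J*1/7)/5)*j = ((-J/21)/5)*j = (-J/105)*j = -J*j/105)
x(-8, 1/(-6 - 5)) - 113*21 = -1/105*(-8)/(-6 - 5) - 113*21 = -1/105*(-8)/(-11) - 2373 = -1/105*(-8)*(-1/11) - 2373 = -8/1155 - 2373 = -2740823/1155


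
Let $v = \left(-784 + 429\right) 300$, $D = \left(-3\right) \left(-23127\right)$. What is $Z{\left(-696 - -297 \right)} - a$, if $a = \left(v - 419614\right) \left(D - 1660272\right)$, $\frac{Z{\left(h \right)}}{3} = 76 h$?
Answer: $-836990118546$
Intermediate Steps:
$D = 69381$
$Z{\left(h \right)} = 228 h$ ($Z{\left(h \right)} = 3 \cdot 76 h = 228 h$)
$v = -106500$ ($v = \left(-355\right) 300 = -106500$)
$a = 836990027574$ ($a = \left(-106500 - 419614\right) \left(69381 - 1660272\right) = \left(-526114\right) \left(-1590891\right) = 836990027574$)
$Z{\left(-696 - -297 \right)} - a = 228 \left(-696 - -297\right) - 836990027574 = 228 \left(-696 + 297\right) - 836990027574 = 228 \left(-399\right) - 836990027574 = -90972 - 836990027574 = -836990118546$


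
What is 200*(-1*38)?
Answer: -7600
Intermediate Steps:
200*(-1*38) = 200*(-38) = -7600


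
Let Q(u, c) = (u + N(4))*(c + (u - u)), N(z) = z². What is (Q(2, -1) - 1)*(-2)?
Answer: 38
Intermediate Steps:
Q(u, c) = c*(16 + u) (Q(u, c) = (u + 4²)*(c + (u - u)) = (u + 16)*(c + 0) = (16 + u)*c = c*(16 + u))
(Q(2, -1) - 1)*(-2) = (-(16 + 2) - 1)*(-2) = (-1*18 - 1)*(-2) = (-18 - 1)*(-2) = -19*(-2) = 38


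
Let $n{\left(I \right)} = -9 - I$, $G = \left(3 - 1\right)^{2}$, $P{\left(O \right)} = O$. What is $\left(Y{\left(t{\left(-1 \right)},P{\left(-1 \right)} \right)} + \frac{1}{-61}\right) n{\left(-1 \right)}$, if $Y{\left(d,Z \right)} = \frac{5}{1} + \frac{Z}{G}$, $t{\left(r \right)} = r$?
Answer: $- \frac{2310}{61} \approx -37.869$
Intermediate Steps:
$G = 4$ ($G = 2^{2} = 4$)
$Y{\left(d,Z \right)} = 5 + \frac{Z}{4}$ ($Y{\left(d,Z \right)} = \frac{5}{1} + \frac{Z}{4} = 5 \cdot 1 + Z \frac{1}{4} = 5 + \frac{Z}{4}$)
$\left(Y{\left(t{\left(-1 \right)},P{\left(-1 \right)} \right)} + \frac{1}{-61}\right) n{\left(-1 \right)} = \left(\left(5 + \frac{1}{4} \left(-1\right)\right) + \frac{1}{-61}\right) \left(-9 - -1\right) = \left(\left(5 - \frac{1}{4}\right) - \frac{1}{61}\right) \left(-9 + 1\right) = \left(\frac{19}{4} - \frac{1}{61}\right) \left(-8\right) = \frac{1155}{244} \left(-8\right) = - \frac{2310}{61}$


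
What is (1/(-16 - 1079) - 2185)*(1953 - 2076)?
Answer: 98095616/365 ≈ 2.6876e+5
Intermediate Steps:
(1/(-16 - 1079) - 2185)*(1953 - 2076) = (1/(-1095) - 2185)*(-123) = (-1/1095 - 2185)*(-123) = -2392576/1095*(-123) = 98095616/365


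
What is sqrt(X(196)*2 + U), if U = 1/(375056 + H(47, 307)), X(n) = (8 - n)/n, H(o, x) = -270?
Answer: I*sqrt(13203648940310)/2623502 ≈ 1.385*I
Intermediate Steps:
X(n) = (8 - n)/n
U = 1/374786 (U = 1/(375056 - 270) = 1/374786 ≈ 2.6682e-6)
sqrt(X(196)*2 + U) = sqrt(((8 - 1*196)/196)*2 + 1/374786) = sqrt(((8 - 196)/196)*2 + 1/374786) = sqrt(((1/196)*(-188))*2 + 1/374786) = sqrt(-47/49*2 + 1/374786) = sqrt(-94/49 + 1/374786) = sqrt(-35229835/18364514) = I*sqrt(13203648940310)/2623502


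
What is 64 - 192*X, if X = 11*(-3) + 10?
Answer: 4480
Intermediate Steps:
X = -23 (X = -33 + 10 = -23)
64 - 192*X = 64 - 192*(-23) = 64 + 4416 = 4480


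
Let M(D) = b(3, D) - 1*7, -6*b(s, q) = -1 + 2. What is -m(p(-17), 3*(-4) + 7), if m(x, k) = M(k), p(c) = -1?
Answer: 43/6 ≈ 7.1667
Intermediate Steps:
b(s, q) = -1/6 (b(s, q) = -(-1 + 2)/6 = -1/6*1 = -1/6)
M(D) = -43/6 (M(D) = -1/6 - 1*7 = -1/6 - 7 = -43/6)
m(x, k) = -43/6
-m(p(-17), 3*(-4) + 7) = -1*(-43/6) = 43/6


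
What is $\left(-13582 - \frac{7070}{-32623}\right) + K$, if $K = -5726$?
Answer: $- \frac{6236414}{323} \approx -19308.0$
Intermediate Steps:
$\left(-13582 - \frac{7070}{-32623}\right) + K = \left(-13582 - \frac{7070}{-32623}\right) - 5726 = \left(-13582 - - \frac{70}{323}\right) - 5726 = \left(-13582 + \frac{70}{323}\right) - 5726 = - \frac{4386916}{323} - 5726 = - \frac{6236414}{323}$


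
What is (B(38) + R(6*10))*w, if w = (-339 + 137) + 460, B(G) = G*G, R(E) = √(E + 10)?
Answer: 372552 + 258*√70 ≈ 3.7471e+5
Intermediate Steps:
R(E) = √(10 + E)
B(G) = G²
w = 258 (w = -202 + 460 = 258)
(B(38) + R(6*10))*w = (38² + √(10 + 6*10))*258 = (1444 + √(10 + 60))*258 = (1444 + √70)*258 = 372552 + 258*√70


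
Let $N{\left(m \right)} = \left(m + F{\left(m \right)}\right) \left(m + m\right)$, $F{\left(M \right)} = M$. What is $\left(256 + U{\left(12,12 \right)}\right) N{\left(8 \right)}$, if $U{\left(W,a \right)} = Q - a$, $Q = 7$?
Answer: $64256$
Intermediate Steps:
$N{\left(m \right)} = 4 m^{2}$ ($N{\left(m \right)} = \left(m + m\right) \left(m + m\right) = 2 m 2 m = 4 m^{2}$)
$U{\left(W,a \right)} = 7 - a$
$\left(256 + U{\left(12,12 \right)}\right) N{\left(8 \right)} = \left(256 + \left(7 - 12\right)\right) 4 \cdot 8^{2} = \left(256 + \left(7 - 12\right)\right) 4 \cdot 64 = \left(256 - 5\right) 256 = 251 \cdot 256 = 64256$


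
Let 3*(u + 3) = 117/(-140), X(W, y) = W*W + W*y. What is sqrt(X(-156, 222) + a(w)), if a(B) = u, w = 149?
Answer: 3*I*sqrt(5607385)/70 ≈ 101.49*I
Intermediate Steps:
X(W, y) = W**2 + W*y
u = -459/140 (u = -3 + (117/(-140))/3 = -3 + (117*(-1/140))/3 = -3 + (1/3)*(-117/140) = -3 - 39/140 = -459/140 ≈ -3.2786)
a(B) = -459/140
sqrt(X(-156, 222) + a(w)) = sqrt(-156*(-156 + 222) - 459/140) = sqrt(-156*66 - 459/140) = sqrt(-10296 - 459/140) = sqrt(-1441899/140) = 3*I*sqrt(5607385)/70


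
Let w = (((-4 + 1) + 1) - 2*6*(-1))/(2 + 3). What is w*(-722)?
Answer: -1444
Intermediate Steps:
w = 2 (w = ((-3 + 1) - 12*(-1))/5 = (-2 + 12)*(⅕) = 10*(⅕) = 2)
w*(-722) = 2*(-722) = -1444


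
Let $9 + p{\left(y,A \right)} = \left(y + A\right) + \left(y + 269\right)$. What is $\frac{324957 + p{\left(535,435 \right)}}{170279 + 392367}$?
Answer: $\frac{163361}{281323} \approx 0.58069$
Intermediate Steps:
$p{\left(y,A \right)} = 260 + A + 2 y$ ($p{\left(y,A \right)} = -9 + \left(\left(y + A\right) + \left(y + 269\right)\right) = -9 + \left(\left(A + y\right) + \left(269 + y\right)\right) = -9 + \left(269 + A + 2 y\right) = 260 + A + 2 y$)
$\frac{324957 + p{\left(535,435 \right)}}{170279 + 392367} = \frac{324957 + \left(260 + 435 + 2 \cdot 535\right)}{170279 + 392367} = \frac{324957 + \left(260 + 435 + 1070\right)}{562646} = \left(324957 + 1765\right) \frac{1}{562646} = 326722 \cdot \frac{1}{562646} = \frac{163361}{281323}$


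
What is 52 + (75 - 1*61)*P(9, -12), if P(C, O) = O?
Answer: -116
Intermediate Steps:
52 + (75 - 1*61)*P(9, -12) = 52 + (75 - 1*61)*(-12) = 52 + (75 - 61)*(-12) = 52 + 14*(-12) = 52 - 168 = -116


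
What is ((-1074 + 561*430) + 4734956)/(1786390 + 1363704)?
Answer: 2487556/1575047 ≈ 1.5794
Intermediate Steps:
((-1074 + 561*430) + 4734956)/(1786390 + 1363704) = ((-1074 + 241230) + 4734956)/3150094 = (240156 + 4734956)*(1/3150094) = 4975112*(1/3150094) = 2487556/1575047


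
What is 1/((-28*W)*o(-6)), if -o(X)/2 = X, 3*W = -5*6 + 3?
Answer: 1/3024 ≈ 0.00033069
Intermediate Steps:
W = -9 (W = (-5*6 + 3)/3 = (-30 + 3)/3 = (⅓)*(-27) = -9)
o(X) = -2*X
1/((-28*W)*o(-6)) = 1/((-28*(-9))*(-2*(-6))) = 1/(252*12) = 1/3024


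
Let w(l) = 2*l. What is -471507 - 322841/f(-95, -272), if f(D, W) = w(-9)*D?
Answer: -806599811/1710 ≈ -4.7170e+5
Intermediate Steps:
f(D, W) = -18*D (f(D, W) = (2*(-9))*D = -18*D)
-471507 - 322841/f(-95, -272) = -471507 - 322841/((-18*(-95))) = -471507 - 322841/1710 = -806599811/1710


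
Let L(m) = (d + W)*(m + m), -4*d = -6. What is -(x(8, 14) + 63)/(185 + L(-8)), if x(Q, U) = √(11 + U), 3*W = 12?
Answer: -68/97 ≈ -0.70103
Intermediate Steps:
W = 4 (W = (⅓)*12 = 4)
d = 3/2 (d = -¼*(-6) = 3/2 ≈ 1.5000)
L(m) = 11*m (L(m) = (3/2 + 4)*(m + m) = 11*(2*m)/2 = 11*m)
-(x(8, 14) + 63)/(185 + L(-8)) = -(√(11 + 14) + 63)/(185 + 11*(-8)) = -(√25 + 63)/(185 - 88) = -(5 + 63)/97 = -68/97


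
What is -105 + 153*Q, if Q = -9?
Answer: -1482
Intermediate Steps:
-105 + 153*Q = -105 + 153*(-9) = -105 - 1377 = -1482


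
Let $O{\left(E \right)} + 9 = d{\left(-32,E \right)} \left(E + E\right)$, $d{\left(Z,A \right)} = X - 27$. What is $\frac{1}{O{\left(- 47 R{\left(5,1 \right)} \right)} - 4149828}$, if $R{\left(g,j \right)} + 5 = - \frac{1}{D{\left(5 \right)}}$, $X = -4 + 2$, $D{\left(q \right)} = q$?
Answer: $- \frac{5}{20820061} \approx -2.4015 \cdot 10^{-7}$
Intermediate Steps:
$X = -2$
$R{\left(g,j \right)} = - \frac{26}{5}$ ($R{\left(g,j \right)} = -5 - \frac{1}{5} = - \frac{26}{5}$)
$d{\left(Z,A \right)} = -29$ ($d{\left(Z,A \right)} = -2 - 27 = -29$)
$O{\left(E \right)} = -9 - 58 E$ ($O{\left(E \right)} = -9 - 29 \left(E + E\right) = -9 - 29 \cdot 2 E = -9 - 58 E$)
$\frac{1}{O{\left(- 47 R{\left(5,1 \right)} \right)} - 4149828} = \frac{1}{\left(-9 - 58 \left(\left(-47\right) \left(- \frac{26}{5}\right)\right)\right) - 4149828} = \frac{1}{\left(-9 - \frac{70876}{5}\right) - 4149828} = \frac{1}{- \frac{70921}{5} - 4149828} = \frac{1}{- \frac{20820061}{5}} = - \frac{5}{20820061}$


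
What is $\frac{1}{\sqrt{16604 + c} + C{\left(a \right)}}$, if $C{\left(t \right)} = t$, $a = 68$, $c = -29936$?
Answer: $\frac{17}{4489} - \frac{i \sqrt{3333}}{8978} \approx 0.003787 - 0.0064304 i$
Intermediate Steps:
$\frac{1}{\sqrt{16604 + c} + C{\left(a \right)}} = \frac{1}{\sqrt{16604 - 29936} + 68} = \frac{1}{\sqrt{-13332} + 68} = \frac{1}{2 i \sqrt{3333} + 68} = \frac{1}{68 + 2 i \sqrt{3333}}$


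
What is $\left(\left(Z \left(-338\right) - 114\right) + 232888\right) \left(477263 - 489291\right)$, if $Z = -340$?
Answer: $-4182063432$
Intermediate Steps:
$\left(\left(Z \left(-338\right) - 114\right) + 232888\right) \left(477263 - 489291\right) = \left(\left(\left(-340\right) \left(-338\right) - 114\right) + 232888\right) \left(477263 - 489291\right) = \left(\left(114920 - 114\right) + 232888\right) \left(-12028\right) = \left(114806 + 232888\right) \left(-12028\right) = 347694 \left(-12028\right) = -4182063432$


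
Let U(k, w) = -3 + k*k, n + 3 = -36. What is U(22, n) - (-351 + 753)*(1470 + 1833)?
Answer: -1327325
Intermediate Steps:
n = -39 (n = -3 - 36 = -39)
U(k, w) = -3 + k²
U(22, n) - (-351 + 753)*(1470 + 1833) = (-3 + 22²) - (-351 + 753)*(1470 + 1833) = (-3 + 484) - 402*3303 = 481 - 1*1327806 = 481 - 1327806 = -1327325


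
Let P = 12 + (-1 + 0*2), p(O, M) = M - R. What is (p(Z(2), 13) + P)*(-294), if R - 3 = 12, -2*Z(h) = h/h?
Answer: -2646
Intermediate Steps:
Z(h) = -½ (Z(h) = -h/(2*h) = -½*1 = -½)
R = 15 (R = 3 + 12 = 15)
p(O, M) = -15 + M (p(O, M) = M - 1*15 = M - 15 = -15 + M)
P = 11 (P = 12 + (-1 + 0) = 12 - 1 = 11)
(p(Z(2), 13) + P)*(-294) = ((-15 + 13) + 11)*(-294) = (-2 + 11)*(-294) = 9*(-294) = -2646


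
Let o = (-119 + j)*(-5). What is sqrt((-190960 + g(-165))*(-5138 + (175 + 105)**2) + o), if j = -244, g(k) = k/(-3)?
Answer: I*sqrt(13986080295) ≈ 1.1826e+5*I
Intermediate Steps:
g(k) = -k/3 (g(k) = k*(-1/3) = -k/3)
o = 1815 (o = (-119 - 244)*(-5) = -363*(-5) = 1815)
sqrt((-190960 + g(-165))*(-5138 + (175 + 105)**2) + o) = sqrt((-190960 - 1/3*(-165))*(-5138 + (175 + 105)**2) + 1815) = sqrt((-190960 + 55)*(-5138 + 280**2) + 1815) = sqrt(-190905*(-5138 + 78400) + 1815) = sqrt(-190905*73262 + 1815) = sqrt(-13986082110 + 1815) = sqrt(-13986080295) = I*sqrt(13986080295)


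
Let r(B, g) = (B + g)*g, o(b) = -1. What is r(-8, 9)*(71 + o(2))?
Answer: 630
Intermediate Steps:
r(B, g) = g*(B + g)
r(-8, 9)*(71 + o(2)) = (9*(-8 + 9))*(71 - 1) = (9*1)*70 = 9*70 = 630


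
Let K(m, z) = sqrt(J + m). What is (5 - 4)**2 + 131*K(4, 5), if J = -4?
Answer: 1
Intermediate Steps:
K(m, z) = sqrt(-4 + m)
(5 - 4)**2 + 131*K(4, 5) = (5 - 4)**2 + 131*sqrt(-4 + 4) = 1**2 + 131*sqrt(0) = 1 + 131*0 = 1 + 0 = 1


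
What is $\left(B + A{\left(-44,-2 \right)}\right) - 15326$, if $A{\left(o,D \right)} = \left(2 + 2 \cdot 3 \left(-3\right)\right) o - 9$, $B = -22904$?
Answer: $-37535$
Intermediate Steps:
$A{\left(o,D \right)} = -9 - 16 o$ ($A{\left(o,D \right)} = \left(2 + 6 \left(-3\right)\right) o - 9 = \left(2 - 18\right) o - 9 = - 16 o - 9 = -9 - 16 o$)
$\left(B + A{\left(-44,-2 \right)}\right) - 15326 = \left(-22904 - -695\right) - 15326 = \left(-22904 + \left(-9 + 704\right)\right) - 15326 = \left(-22904 + 695\right) - 15326 = -22209 - 15326 = -37535$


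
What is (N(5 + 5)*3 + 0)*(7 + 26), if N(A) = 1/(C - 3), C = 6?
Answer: 33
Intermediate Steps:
N(A) = 1/3 (N(A) = 1/(6 - 3) = 1/3)
(N(5 + 5)*3 + 0)*(7 + 26) = ((1/3)*3 + 0)*(7 + 26) = (1 + 0)*33 = 1*33 = 33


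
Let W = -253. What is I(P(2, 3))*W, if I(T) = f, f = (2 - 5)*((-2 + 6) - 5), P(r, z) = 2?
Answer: -759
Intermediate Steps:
f = 3 (f = -3*(4 - 5) = -3*(-1) = 3)
I(T) = 3
I(P(2, 3))*W = 3*(-253) = -759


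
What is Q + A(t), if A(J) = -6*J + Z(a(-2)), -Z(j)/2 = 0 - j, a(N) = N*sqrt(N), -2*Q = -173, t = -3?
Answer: 209/2 - 4*I*sqrt(2) ≈ 104.5 - 5.6569*I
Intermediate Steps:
Q = 173/2 (Q = -1/2*(-173) = 173/2 ≈ 86.500)
a(N) = N**(3/2)
Z(j) = 2*j (Z(j) = -2*(0 - j) = -(-2)*j = 2*j)
A(J) = -6*J - 4*I*sqrt(2) (A(J) = -6*J + 2*(-2)**(3/2) = -6*J + 2*(-2*I*sqrt(2)) = -6*J - 4*I*sqrt(2))
Q + A(t) = 173/2 + (-6*(-3) - 4*I*sqrt(2)) = 173/2 + (18 - 4*I*sqrt(2)) = 209/2 - 4*I*sqrt(2)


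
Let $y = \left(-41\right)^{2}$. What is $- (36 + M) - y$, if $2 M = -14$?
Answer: $-1710$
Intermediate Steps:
$M = -7$ ($M = \frac{1}{2} \left(-14\right) = -7$)
$y = 1681$
$- (36 + M) - y = - (36 - 7) - 1681 = \left(-1\right) 29 - 1681 = -29 - 1681 = -1710$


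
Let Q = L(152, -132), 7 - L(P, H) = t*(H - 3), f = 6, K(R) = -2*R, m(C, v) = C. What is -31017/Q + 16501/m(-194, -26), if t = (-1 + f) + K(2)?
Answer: -2090110/6887 ≈ -303.49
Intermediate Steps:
t = 1 (t = (-1 + 6) - 2*2 = 5 - 4 = 1)
L(P, H) = 10 - H (L(P, H) = 7 - (H - 3) = 7 - (-3 + H) = 7 + (3 - H) = 10 - H)
Q = 142 (Q = 10 - 1*(-132) = 10 + 132 = 142)
-31017/Q + 16501/m(-194, -26) = -31017/142 + 16501/(-194) = -31017*1/142 + 16501*(-1/194) = -31017/142 - 16501/194 = -2090110/6887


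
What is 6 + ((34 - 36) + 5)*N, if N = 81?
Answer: 249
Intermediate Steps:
6 + ((34 - 36) + 5)*N = 6 + ((34 - 36) + 5)*81 = 6 + (-2 + 5)*81 = 6 + 3*81 = 6 + 243 = 249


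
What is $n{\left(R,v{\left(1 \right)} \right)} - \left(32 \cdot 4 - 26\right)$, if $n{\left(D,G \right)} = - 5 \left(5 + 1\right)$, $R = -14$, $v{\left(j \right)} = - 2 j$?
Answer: $-132$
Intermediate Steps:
$n{\left(D,G \right)} = -30$ ($n{\left(D,G \right)} = \left(-5\right) 6 = -30$)
$n{\left(R,v{\left(1 \right)} \right)} - \left(32 \cdot 4 - 26\right) = -30 - \left(32 \cdot 4 - 26\right) = -30 - \left(128 - 26\right) = -30 - 102 = -132$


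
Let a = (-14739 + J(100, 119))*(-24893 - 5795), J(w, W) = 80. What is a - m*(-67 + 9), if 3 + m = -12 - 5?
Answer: 449854232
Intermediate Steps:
m = -20 (m = -3 + (-12 - 5) = -3 - 17 = -20)
a = 449855392 (a = (-14739 + 80)*(-24893 - 5795) = -14659*(-30688) = 449855392)
a - m*(-67 + 9) = 449855392 - (-20)*(-67 + 9) = 449855392 - (-20)*(-58) = 449855392 - 1*1160 = 449855392 - 1160 = 449854232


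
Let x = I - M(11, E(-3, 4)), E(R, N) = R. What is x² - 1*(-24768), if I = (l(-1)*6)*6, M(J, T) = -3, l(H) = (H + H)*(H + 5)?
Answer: 105993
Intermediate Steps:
l(H) = 2*H*(5 + H) (l(H) = (2*H)*(5 + H) = 2*H*(5 + H))
I = -288 (I = ((2*(-1)*(5 - 1))*6)*6 = ((2*(-1)*4)*6)*6 = -8*6*6 = -48*6 = -288)
x = -285 (x = -288 - 1*(-3) = -288 + 3 = -285)
x² - 1*(-24768) = (-285)² - 1*(-24768) = 81225 + 24768 = 105993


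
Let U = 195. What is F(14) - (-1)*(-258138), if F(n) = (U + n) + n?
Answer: -257915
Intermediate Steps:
F(n) = 195 + 2*n (F(n) = (195 + n) + n = 195 + 2*n)
F(14) - (-1)*(-258138) = (195 + 2*14) - (-1)*(-258138) = (195 + 28) - 1*258138 = 223 - 258138 = -257915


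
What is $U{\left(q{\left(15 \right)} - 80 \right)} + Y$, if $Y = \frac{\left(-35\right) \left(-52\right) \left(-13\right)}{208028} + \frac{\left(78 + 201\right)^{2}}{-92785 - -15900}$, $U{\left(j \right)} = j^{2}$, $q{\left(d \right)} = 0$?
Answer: $\frac{25586269396338}{3998558195} \approx 6398.9$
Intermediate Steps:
$Y = - \frac{4503051662}{3998558195}$ ($Y = 1820 \left(-13\right) \frac{1}{208028} + \frac{279^{2}}{-92785 + 15900} = \left(-23660\right) \frac{1}{208028} + \frac{77841}{-76885} = - \frac{5915}{52007} + 77841 \left(- \frac{1}{76885}\right) = - \frac{5915}{52007} - \frac{77841}{76885} = - \frac{4503051662}{3998558195} \approx -1.1262$)
$U{\left(q{\left(15 \right)} - 80 \right)} + Y = \left(0 - 80\right)^{2} - \frac{4503051662}{3998558195} = \left(-80\right)^{2} - \frac{4503051662}{3998558195} = 6400 - \frac{4503051662}{3998558195} = \frac{25586269396338}{3998558195}$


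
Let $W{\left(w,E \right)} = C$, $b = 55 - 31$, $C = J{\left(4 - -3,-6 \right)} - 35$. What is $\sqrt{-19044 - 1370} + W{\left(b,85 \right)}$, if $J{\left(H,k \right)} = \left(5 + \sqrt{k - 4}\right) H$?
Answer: $i \left(\sqrt{20414} + 7 \sqrt{10}\right) \approx 165.01 i$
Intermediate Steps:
$J{\left(H,k \right)} = H \left(5 + \sqrt{-4 + k}\right)$ ($J{\left(H,k \right)} = \left(5 + \sqrt{-4 + k}\right) H = H \left(5 + \sqrt{-4 + k}\right)$)
$C = 7 i \sqrt{10}$ ($C = \left(4 - -3\right) \left(5 + \sqrt{-4 - 6}\right) - 35 = \left(4 + 3\right) \left(5 + \sqrt{-10}\right) - 35 = 7 \left(5 + i \sqrt{10}\right) - 35 = \left(35 + 7 i \sqrt{10}\right) - 35 = 7 i \sqrt{10} \approx 22.136 i$)
$b = 24$ ($b = 55 - 31 = 24$)
$W{\left(w,E \right)} = 7 i \sqrt{10}$
$\sqrt{-19044 - 1370} + W{\left(b,85 \right)} = \sqrt{-19044 - 1370} + 7 i \sqrt{10} = \sqrt{-20414} + 7 i \sqrt{10} = i \sqrt{20414} + 7 i \sqrt{10}$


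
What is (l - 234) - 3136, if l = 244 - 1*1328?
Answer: -4454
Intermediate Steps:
l = -1084 (l = 244 - 1328 = -1084)
(l - 234) - 3136 = (-1084 - 234) - 3136 = -1318 - 3136 = -4454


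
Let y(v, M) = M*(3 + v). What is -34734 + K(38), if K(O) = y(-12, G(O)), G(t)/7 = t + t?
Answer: -39522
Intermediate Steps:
G(t) = 14*t (G(t) = 7*(t + t) = 7*(2*t) = 14*t)
K(O) = -126*O (K(O) = (14*O)*(3 - 12) = (14*O)*(-9) = -126*O)
-34734 + K(38) = -34734 - 126*38 = -34734 - 4788 = -39522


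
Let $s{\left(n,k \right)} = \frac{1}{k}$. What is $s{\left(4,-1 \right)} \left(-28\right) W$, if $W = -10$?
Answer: $-280$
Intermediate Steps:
$s{\left(4,-1 \right)} \left(-28\right) W = \frac{1}{-1} \left(-28\right) \left(-10\right) = \left(-1\right) \left(-28\right) \left(-10\right) = 28 \left(-10\right) = -280$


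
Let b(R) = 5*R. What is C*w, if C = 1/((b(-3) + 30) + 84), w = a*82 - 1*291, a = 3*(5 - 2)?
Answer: 149/33 ≈ 4.5152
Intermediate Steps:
a = 9 (a = 3*3 = 9)
w = 447 (w = 9*82 - 1*291 = 738 - 291 = 447)
C = 1/99 (C = 1/((5*(-3) + 30) + 84) = 1/((-15 + 30) + 84) = 1/(15 + 84) = 1/99 ≈ 0.010101)
C*w = (1/99)*447 = 149/33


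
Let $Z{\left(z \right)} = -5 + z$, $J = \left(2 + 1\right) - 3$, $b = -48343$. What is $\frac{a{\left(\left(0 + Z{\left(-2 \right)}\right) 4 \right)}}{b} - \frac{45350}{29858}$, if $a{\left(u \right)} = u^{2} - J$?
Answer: $- \frac{1107881861}{721712647} \approx -1.5351$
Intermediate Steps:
$J = 0$ ($J = 3 - 3 = 0$)
$a{\left(u \right)} = u^{2}$ ($a{\left(u \right)} = u^{2} - 0 = u^{2} + 0 = u^{2}$)
$\frac{a{\left(\left(0 + Z{\left(-2 \right)}\right) 4 \right)}}{b} - \frac{45350}{29858} = \frac{\left(\left(0 - 7\right) 4\right)^{2}}{-48343} - \frac{45350}{29858} = \left(\left(0 - 7\right) 4\right)^{2} \left(- \frac{1}{48343}\right) - \frac{22675}{14929} = \left(\left(-7\right) 4\right)^{2} \left(- \frac{1}{48343}\right) - \frac{22675}{14929} = \left(-28\right)^{2} \left(- \frac{1}{48343}\right) - \frac{22675}{14929} = 784 \left(- \frac{1}{48343}\right) - \frac{22675}{14929} = - \frac{784}{48343} - \frac{22675}{14929} = - \frac{1107881861}{721712647}$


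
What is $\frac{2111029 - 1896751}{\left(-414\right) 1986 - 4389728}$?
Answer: $- \frac{107139}{2605966} \approx -0.041113$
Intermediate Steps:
$\frac{2111029 - 1896751}{\left(-414\right) 1986 - 4389728} = \frac{214278}{-822204 - 4389728} = \frac{214278}{-5211932} = 214278 \left(- \frac{1}{5211932}\right) = - \frac{107139}{2605966}$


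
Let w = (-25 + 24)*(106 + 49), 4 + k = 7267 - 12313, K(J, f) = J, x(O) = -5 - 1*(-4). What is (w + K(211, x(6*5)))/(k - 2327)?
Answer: -56/7377 ≈ -0.0075912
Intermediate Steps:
x(O) = -1 (x(O) = -5 + 4 = -1)
k = -5050 (k = -4 + (7267 - 12313) = -4 - 5046 = -5050)
w = -155 (w = -1*155 = -155)
(w + K(211, x(6*5)))/(k - 2327) = (-155 + 211)/(-5050 - 2327) = 56/(-7377) = 56*(-1/7377) = -56/7377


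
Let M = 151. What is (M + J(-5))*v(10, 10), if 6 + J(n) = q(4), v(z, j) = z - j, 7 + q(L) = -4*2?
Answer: 0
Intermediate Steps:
q(L) = -15 (q(L) = -7 - 4*2 = -7 - 8 = -15)
J(n) = -21 (J(n) = -6 - 15 = -21)
(M + J(-5))*v(10, 10) = (151 - 21)*(10 - 1*10) = 130*(10 - 10) = 130*0 = 0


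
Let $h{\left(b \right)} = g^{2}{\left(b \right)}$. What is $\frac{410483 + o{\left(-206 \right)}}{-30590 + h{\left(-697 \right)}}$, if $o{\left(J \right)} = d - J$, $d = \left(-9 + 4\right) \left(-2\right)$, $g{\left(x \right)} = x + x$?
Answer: $\frac{410699}{1912646} \approx 0.21473$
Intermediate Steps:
$g{\left(x \right)} = 2 x$
$d = 10$ ($d = \left(-5\right) \left(-2\right) = 10$)
$h{\left(b \right)} = 4 b^{2}$ ($h{\left(b \right)} = \left(2 b\right)^{2} = 4 b^{2}$)
$o{\left(J \right)} = 10 - J$
$\frac{410483 + o{\left(-206 \right)}}{-30590 + h{\left(-697 \right)}} = \frac{410483 + \left(10 - -206\right)}{-30590 + 4 \left(-697\right)^{2}} = \frac{410483 + \left(10 + 206\right)}{-30590 + 4 \cdot 485809} = \frac{410483 + 216}{-30590 + 1943236} = \frac{410699}{1912646}$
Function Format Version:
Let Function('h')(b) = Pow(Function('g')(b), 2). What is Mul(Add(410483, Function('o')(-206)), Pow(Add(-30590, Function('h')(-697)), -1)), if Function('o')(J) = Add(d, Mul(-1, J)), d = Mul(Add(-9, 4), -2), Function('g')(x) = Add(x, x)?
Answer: Rational(410699, 1912646) ≈ 0.21473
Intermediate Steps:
Function('g')(x) = Mul(2, x)
d = 10 (d = Mul(-5, -2) = 10)
Function('h')(b) = Mul(4, Pow(b, 2)) (Function('h')(b) = Pow(Mul(2, b), 2) = Mul(4, Pow(b, 2)))
Function('o')(J) = Add(10, Mul(-1, J))
Mul(Add(410483, Function('o')(-206)), Pow(Add(-30590, Function('h')(-697)), -1)) = Mul(Add(410483, Add(10, Mul(-1, -206))), Pow(Add(-30590, Mul(4, Pow(-697, 2))), -1)) = Mul(Add(410483, Add(10, 206)), Pow(Add(-30590, Mul(4, 485809)), -1)) = Mul(Add(410483, 216), Pow(Add(-30590, 1943236), -1)) = Mul(410699, Pow(1912646, -1)) = Mul(410699, Rational(1, 1912646)) = Rational(410699, 1912646)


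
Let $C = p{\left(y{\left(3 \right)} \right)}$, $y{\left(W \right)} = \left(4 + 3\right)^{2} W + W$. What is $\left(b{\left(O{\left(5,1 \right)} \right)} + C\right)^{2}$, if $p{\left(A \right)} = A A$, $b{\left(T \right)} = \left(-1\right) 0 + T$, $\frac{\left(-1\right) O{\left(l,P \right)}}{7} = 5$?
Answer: $504676225$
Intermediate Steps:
$O{\left(l,P \right)} = -35$ ($O{\left(l,P \right)} = \left(-7\right) 5 = -35$)
$y{\left(W \right)} = 50 W$ ($y{\left(W \right)} = 7^{2} W + W = 49 W + W = 50 W$)
$b{\left(T \right)} = T$ ($b{\left(T \right)} = 0 + T = T$)
$p{\left(A \right)} = A^{2}$
$C = 22500$ ($C = \left(50 \cdot 3\right)^{2} = 150^{2} = 22500$)
$\left(b{\left(O{\left(5,1 \right)} \right)} + C\right)^{2} = \left(-35 + 22500\right)^{2} = 22465^{2} = 504676225$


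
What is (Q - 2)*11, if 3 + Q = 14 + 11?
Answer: 220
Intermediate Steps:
Q = 22 (Q = -3 + (14 + 11) = -3 + 25 = 22)
(Q - 2)*11 = (22 - 2)*11 = 20*11 = 220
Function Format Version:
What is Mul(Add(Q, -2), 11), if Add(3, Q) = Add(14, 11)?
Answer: 220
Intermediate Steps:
Q = 22 (Q = Add(-3, Add(14, 11)) = Add(-3, 25) = 22)
Mul(Add(Q, -2), 11) = Mul(Add(22, -2), 11) = Mul(20, 11) = 220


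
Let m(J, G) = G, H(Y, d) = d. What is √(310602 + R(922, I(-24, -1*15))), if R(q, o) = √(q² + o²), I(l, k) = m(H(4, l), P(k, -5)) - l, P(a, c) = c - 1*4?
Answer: √(310602 + √850309) ≈ 558.14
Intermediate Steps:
P(a, c) = -4 + c (P(a, c) = c - 4 = -4 + c)
I(l, k) = -9 - l (I(l, k) = (-4 - 5) - l = -9 - l)
R(q, o) = √(o² + q²)
√(310602 + R(922, I(-24, -1*15))) = √(310602 + √((-9 - 1*(-24))² + 922²)) = √(310602 + √((-9 + 24)² + 850084)) = √(310602 + √(15² + 850084)) = √(310602 + √(225 + 850084)) = √(310602 + √850309)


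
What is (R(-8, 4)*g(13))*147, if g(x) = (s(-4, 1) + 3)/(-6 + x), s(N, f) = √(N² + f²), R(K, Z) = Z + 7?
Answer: 693 + 231*√17 ≈ 1645.4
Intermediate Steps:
R(K, Z) = 7 + Z
g(x) = (3 + √17)/(-6 + x) (g(x) = (√((-4)² + 1²) + 3)/(-6 + x) = (√(16 + 1) + 3)/(-6 + x) = (√17 + 3)/(-6 + x) = (3 + √17)/(-6 + x))
(R(-8, 4)*g(13))*147 = ((7 + 4)*((3 + √17)/(-6 + 13)))*147 = (11*((3 + √17)/7))*147 = (11*(3/7 + √17/7))*147 = (33/7 + 11*√17/7)*147 = 693 + 231*√17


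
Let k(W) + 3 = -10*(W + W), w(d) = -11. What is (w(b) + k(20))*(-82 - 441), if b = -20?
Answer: 216522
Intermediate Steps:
k(W) = -3 - 20*W (k(W) = -3 - 10*(W + W) = -3 - 20*W)
(w(b) + k(20))*(-82 - 441) = (-11 + (-3 - 20*20))*(-82 - 441) = (-11 + (-3 - 400))*(-523) = (-11 - 403)*(-523) = -414*(-523) = 216522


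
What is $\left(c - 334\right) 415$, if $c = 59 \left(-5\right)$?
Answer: $-261035$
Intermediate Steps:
$c = -295$
$\left(c - 334\right) 415 = \left(-295 - 334\right) 415 = \left(-629\right) 415 = -261035$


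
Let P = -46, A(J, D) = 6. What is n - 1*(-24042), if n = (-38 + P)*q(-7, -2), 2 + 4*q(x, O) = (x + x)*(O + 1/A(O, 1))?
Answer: 23545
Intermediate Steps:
q(x, O) = -½ + x*(⅙ + O)/2 (q(x, O) = -½ + ((x + x)*(O + 1/6))/4 = -½ + ((2*x)*(O + ⅙))/4 = -½ + ((2*x)*(⅙ + O))/4 = -½ + (2*x*(⅙ + O))/4 = -½ + x*(⅙ + O)/2)
n = -497 (n = (-38 - 46)*(-½ + (1/12)*(-7) + (½)*(-2)*(-7)) = -84*(-½ - 7/12 + 7) = -84*71/12 = -497)
n - 1*(-24042) = -497 - 1*(-24042) = -497 + 24042 = 23545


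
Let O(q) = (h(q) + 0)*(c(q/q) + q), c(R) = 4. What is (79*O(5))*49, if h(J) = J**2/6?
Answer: 290325/2 ≈ 1.4516e+5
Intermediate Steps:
h(J) = J**2/6 (h(J) = J**2*(1/6) = J**2/6)
O(q) = q**2*(4 + q)/6 (O(q) = (q**2/6 + 0)*(4 + q) = (q**2/6)*(4 + q) = q**2*(4 + q)/6)
(79*O(5))*49 = (79*((1/6)*5**2*(4 + 5)))*49 = (79*((1/6)*25*9))*49 = (79*(75/2))*49 = (5925/2)*49 = 290325/2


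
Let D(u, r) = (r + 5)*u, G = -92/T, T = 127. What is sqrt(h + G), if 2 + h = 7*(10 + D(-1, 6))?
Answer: I*sqrt(156845)/127 ≈ 3.1184*I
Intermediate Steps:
G = -92/127 ≈ -0.72441
D(u, r) = u*(5 + r) (D(u, r) = (5 + r)*u = u*(5 + r))
h = -9 (h = -2 + 7*(10 - (5 + 6)) = -2 + 7*(10 - 1*11) = -2 + 7*(10 - 11) = -2 + 7*(-1) = -2 - 7 = -9)
sqrt(h + G) = sqrt(-9 - 92/127) = sqrt(-1235/127) = I*sqrt(156845)/127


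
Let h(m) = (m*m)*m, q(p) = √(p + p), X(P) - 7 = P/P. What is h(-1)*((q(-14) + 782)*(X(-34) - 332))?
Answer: 253368 + 648*I*√7 ≈ 2.5337e+5 + 1714.4*I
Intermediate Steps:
X(P) = 8 (X(P) = 7 + P/P = 7 + 1 = 8)
q(p) = √2*√p (q(p) = √(2*p) = √2*√p)
h(m) = m³ (h(m) = m²*m = m³)
h(-1)*((q(-14) + 782)*(X(-34) - 332)) = (-1)³*((√2*√(-14) + 782)*(8 - 332)) = -(√2*(I*√14) + 782)*(-324) = -(2*I*√7 + 782)*(-324) = -(782 + 2*I*√7)*(-324) = -(-253368 - 648*I*√7) = 253368 + 648*I*√7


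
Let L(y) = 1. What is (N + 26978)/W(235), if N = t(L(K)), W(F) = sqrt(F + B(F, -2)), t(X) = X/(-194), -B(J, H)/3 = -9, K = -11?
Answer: 5233731*sqrt(262)/50828 ≈ 1666.7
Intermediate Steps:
B(J, H) = 27 (B(J, H) = -3*(-9) = 27)
t(X) = -X/194 (t(X) = X*(-1/194) = -X/194)
W(F) = sqrt(27 + F) (W(F) = sqrt(F + 27) = sqrt(27 + F))
N = -1/194 (N = -1/194*1 = -1/194 ≈ -0.0051546)
(N + 26978)/W(235) = (-1/194 + 26978)/(sqrt(27 + 235)) = 5233731/(194*(sqrt(262))) = 5233731*(sqrt(262)/262)/194 = 5233731*sqrt(262)/50828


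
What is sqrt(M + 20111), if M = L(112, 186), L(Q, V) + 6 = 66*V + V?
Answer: sqrt(32567) ≈ 180.46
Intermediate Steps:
L(Q, V) = -6 + 67*V (L(Q, V) = -6 + (66*V + V) = -6 + 67*V)
M = 12456 (M = -6 + 67*186 = -6 + 12462 = 12456)
sqrt(M + 20111) = sqrt(12456 + 20111) = sqrt(32567)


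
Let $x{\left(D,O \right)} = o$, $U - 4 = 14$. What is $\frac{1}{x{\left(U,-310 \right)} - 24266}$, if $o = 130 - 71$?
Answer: $- \frac{1}{24207} \approx -4.131 \cdot 10^{-5}$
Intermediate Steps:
$o = 59$ ($o = 130 - 71 = 59$)
$U = 18$ ($U = 4 + 14 = 18$)
$x{\left(D,O \right)} = 59$
$\frac{1}{x{\left(U,-310 \right)} - 24266} = \frac{1}{59 - 24266} = \frac{1}{-24207} = - \frac{1}{24207}$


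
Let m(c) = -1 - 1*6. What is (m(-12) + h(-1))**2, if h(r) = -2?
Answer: 81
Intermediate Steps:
m(c) = -7 (m(c) = -1 - 6 = -7)
(m(-12) + h(-1))**2 = (-7 - 2)**2 = (-9)**2 = 81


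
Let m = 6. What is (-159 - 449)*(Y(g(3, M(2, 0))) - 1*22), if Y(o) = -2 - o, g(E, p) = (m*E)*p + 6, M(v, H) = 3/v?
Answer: 34656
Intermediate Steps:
g(E, p) = 6 + 6*E*p (g(E, p) = (6*E)*p + 6 = 6*E*p + 6 = 6 + 6*E*p)
(-159 - 449)*(Y(g(3, M(2, 0))) - 1*22) = (-159 - 449)*((-2 - (6 + 6*3*(3/2))) - 1*22) = -608*((-2 - (6 + 6*3*(3*(½)))) - 22) = -608*((-2 - (6 + 6*3*(3/2))) - 22) = -608*((-2 - (6 + 27)) - 22) = -608*((-2 - 1*33) - 22) = -608*((-2 - 33) - 22) = -608*(-35 - 22) = -608*(-57) = 34656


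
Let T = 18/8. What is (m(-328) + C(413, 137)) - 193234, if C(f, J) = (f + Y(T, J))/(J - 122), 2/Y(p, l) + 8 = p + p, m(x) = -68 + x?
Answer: -20328263/105 ≈ -1.9360e+5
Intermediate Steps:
T = 9/4 (T = 18*(1/8) = 9/4 ≈ 2.2500)
Y(p, l) = 2/(-8 + 2*p) (Y(p, l) = 2/(-8 + (p + p)) = 2/(-8 + 2*p))
C(f, J) = (-4/7 + f)/(-122 + J) (C(f, J) = (f + 1/(-4 + 9/4))/(J - 122) = (f + 1/(-7/4))/(-122 + J) = (f - 4/7)/(-122 + J) = (-4/7 + f)/(-122 + J))
(m(-328) + C(413, 137)) - 193234 = ((-68 - 328) + (-4/7 + 413)/(-122 + 137)) - 193234 = (-396 + (2887/7)/15) - 193234 = (-396 + (1/15)*(2887/7)) - 193234 = (-396 + 2887/105) - 193234 = -38693/105 - 193234 = -20328263/105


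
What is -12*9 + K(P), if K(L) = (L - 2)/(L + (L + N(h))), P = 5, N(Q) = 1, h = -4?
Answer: -1185/11 ≈ -107.73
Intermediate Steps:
K(L) = (-2 + L)/(1 + 2*L) (K(L) = (L - 2)/(L + (L + 1)) = (-2 + L)/(L + (1 + L)) = (-2 + L)/(1 + 2*L))
-12*9 + K(P) = -12*9 + (-2 + 5)/(1 + 2*5) = -108 + 3/(1 + 10) = -108 + 3/11 = -1185/11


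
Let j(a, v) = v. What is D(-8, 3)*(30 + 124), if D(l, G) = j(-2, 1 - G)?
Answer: -308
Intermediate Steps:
D(l, G) = 1 - G
D(-8, 3)*(30 + 124) = (1 - 1*3)*(30 + 124) = (1 - 3)*154 = -2*154 = -308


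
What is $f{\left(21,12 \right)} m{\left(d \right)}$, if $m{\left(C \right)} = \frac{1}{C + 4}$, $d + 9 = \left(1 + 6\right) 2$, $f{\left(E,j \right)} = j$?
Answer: $\frac{4}{3} \approx 1.3333$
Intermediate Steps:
$d = 5$ ($d = -9 + \left(1 + 6\right) 2 = -9 + 7 \cdot 2 = -9 + 14 = 5$)
$m{\left(C \right)} = \frac{1}{4 + C}$
$f{\left(21,12 \right)} m{\left(d \right)} = \frac{12}{4 + 5} = \frac{12}{9} = 12 \cdot \frac{1}{9} = \frac{4}{3}$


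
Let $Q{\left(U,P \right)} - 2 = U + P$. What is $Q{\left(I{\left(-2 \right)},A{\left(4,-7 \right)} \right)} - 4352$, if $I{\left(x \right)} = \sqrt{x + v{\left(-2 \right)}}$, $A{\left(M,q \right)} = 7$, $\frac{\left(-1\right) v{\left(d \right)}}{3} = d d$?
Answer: $-4343 + i \sqrt{14} \approx -4343.0 + 3.7417 i$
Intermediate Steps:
$v{\left(d \right)} = - 3 d^{2}$ ($v{\left(d \right)} = - 3 d d = - 3 d^{2}$)
$I{\left(x \right)} = \sqrt{-12 + x}$ ($I{\left(x \right)} = \sqrt{x - 3 \left(-2\right)^{2}} = \sqrt{x - 12} = \sqrt{-12 + x}$)
$Q{\left(U,P \right)} = 2 + P + U$ ($Q{\left(U,P \right)} = 2 + \left(U + P\right) = 2 + \left(P + U\right) = 2 + P + U$)
$Q{\left(I{\left(-2 \right)},A{\left(4,-7 \right)} \right)} - 4352 = \left(2 + 7 + \sqrt{-12 - 2}\right) - 4352 = \left(2 + 7 + \sqrt{-14}\right) - 4352 = \left(2 + 7 + i \sqrt{14}\right) - 4352 = \left(9 + i \sqrt{14}\right) - 4352 = -4343 + i \sqrt{14}$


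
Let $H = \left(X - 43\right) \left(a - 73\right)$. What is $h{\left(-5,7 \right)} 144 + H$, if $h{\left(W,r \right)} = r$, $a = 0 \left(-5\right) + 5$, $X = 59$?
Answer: $-80$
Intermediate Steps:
$a = 5$ ($a = 0 + 5 = 5$)
$H = -1088$ ($H = \left(59 - 43\right) \left(5 - 73\right) = 16 \left(-68\right) = -1088$)
$h{\left(-5,7 \right)} 144 + H = 7 \cdot 144 - 1088 = 1008 - 1088 = -80$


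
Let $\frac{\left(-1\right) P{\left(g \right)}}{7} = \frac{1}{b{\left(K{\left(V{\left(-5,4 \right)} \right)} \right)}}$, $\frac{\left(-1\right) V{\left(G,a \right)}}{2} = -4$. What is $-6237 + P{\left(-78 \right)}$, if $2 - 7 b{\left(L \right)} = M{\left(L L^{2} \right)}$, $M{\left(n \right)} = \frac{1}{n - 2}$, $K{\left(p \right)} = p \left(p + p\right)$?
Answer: $- \frac{26262603213}{4194299} \approx -6261.5$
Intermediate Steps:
$V{\left(G,a \right)} = 8$ ($V{\left(G,a \right)} = \left(-2\right) \left(-4\right) = 8$)
$K{\left(p \right)} = 2 p^{2}$ ($K{\left(p \right)} = p 2 p = 2 p^{2}$)
$M{\left(n \right)} = \frac{1}{-2 + n}$
$b{\left(L \right)} = \frac{2}{7} - \frac{1}{7 \left(-2 + L^{3}\right)}$ ($b{\left(L \right)} = \frac{2}{7} - \frac{1}{7 \left(-2 + L L^{2}\right)} = \frac{2}{7} - \frac{1}{7 \left(-2 + L^{3}\right)}$)
$P{\left(g \right)} = - \frac{102760350}{4194299}$ ($P{\left(g \right)} = - \frac{7}{\frac{1}{7} \frac{1}{-2 + \left(2 \cdot 8^{2}\right)^{3}} \left(-5 + 2 \left(2 \cdot 8^{2}\right)^{3}\right)} = - \frac{7}{\frac{1}{7} \frac{1}{-2 + \left(2 \cdot 64\right)^{3}} \left(-5 + 2 \left(2 \cdot 64\right)^{3}\right)} = - \frac{7}{\frac{1}{7} \frac{1}{-2 + 128^{3}} \left(-5 + 2 \cdot 128^{3}\right)} = - \frac{7}{\frac{1}{7} \frac{1}{-2 + 2097152} \left(-5 + 2 \cdot 2097152\right)} = - \frac{7}{\frac{1}{7} \cdot \frac{1}{2097150} \left(-5 + 4194304\right)} = - \frac{7}{\frac{1}{7} \cdot \frac{1}{2097150} \cdot 4194299} = - \frac{7}{\frac{4194299}{14680050}} = \left(-7\right) \frac{14680050}{4194299} = - \frac{102760350}{4194299}$)
$-6237 + P{\left(-78 \right)} = -6237 - \frac{102760350}{4194299} = - \frac{26262603213}{4194299}$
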